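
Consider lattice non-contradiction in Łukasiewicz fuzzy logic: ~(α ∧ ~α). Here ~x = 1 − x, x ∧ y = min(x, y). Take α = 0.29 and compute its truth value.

0.71

~α = 1 − 0.29 = 0.71
α ∧ ~α = min(0.29, 0.71) = 0.29
~(α ∧ ~α) = 1 − 0.29 = 0.71
(The value 0.71 < 1 shows this instance is not satisfied; not a Ł∞-tautology — its value is 1 − min(a, 1−a).)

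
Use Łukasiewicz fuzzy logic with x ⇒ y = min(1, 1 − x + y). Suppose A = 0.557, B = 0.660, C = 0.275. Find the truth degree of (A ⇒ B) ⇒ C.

A ⇒ B = min(1, 1 − 0.557 + 0.660) = min(1, 1.103) = 1.000
(A ⇒ B) ⇒ C = min(1, 1 − 1.000 + 0.275) = min(1, 0.275) = 0.275

0.275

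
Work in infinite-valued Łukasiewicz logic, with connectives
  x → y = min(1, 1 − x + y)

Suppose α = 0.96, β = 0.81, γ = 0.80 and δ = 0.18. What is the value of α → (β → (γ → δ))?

γ → δ = min(1, 1 − 0.80 + 0.18) = min(1, 0.38) = 0.38
β → (γ → δ) = min(1, 1 − 0.81 + 0.38) = min(1, 0.57) = 0.57
α → (β → (γ → δ)) = min(1, 1 − 0.96 + 0.57) = min(1, 0.61) = 0.61

0.61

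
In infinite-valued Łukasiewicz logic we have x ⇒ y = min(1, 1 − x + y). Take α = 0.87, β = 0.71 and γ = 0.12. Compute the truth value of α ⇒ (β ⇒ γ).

0.54

β ⇒ γ = min(1, 1 − 0.71 + 0.12) = min(1, 0.41) = 0.41
α ⇒ (β ⇒ γ) = min(1, 1 − 0.87 + 0.41) = min(1, 0.54) = 0.54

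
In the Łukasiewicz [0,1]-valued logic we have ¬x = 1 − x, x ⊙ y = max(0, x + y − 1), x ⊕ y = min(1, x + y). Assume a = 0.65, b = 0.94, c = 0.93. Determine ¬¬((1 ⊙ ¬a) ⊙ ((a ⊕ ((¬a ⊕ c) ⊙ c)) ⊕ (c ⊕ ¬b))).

0.35

¬a = 1 − 0.65 = 0.35
1 ⊙ ¬a = max(0, 1.00 + 0.35 − 1) = max(0, 0.35) = 0.35
¬a ⊕ c = min(1, 0.35 + 0.93) = min(1, 1.28) = 1.00
(¬a ⊕ c) ⊙ c = max(0, 1.00 + 0.93 − 1) = max(0, 0.93) = 0.93
a ⊕ ((¬a ⊕ c) ⊙ c) = min(1, 0.65 + 0.93) = min(1, 1.58) = 1.00
¬b = 1 − 0.94 = 0.06
c ⊕ ¬b = min(1, 0.93 + 0.06) = min(1, 0.99) = 0.99
(a ⊕ ((¬a ⊕ c) ⊙ c)) ⊕ (c ⊕ ¬b) = min(1, 1.00 + 0.99) = min(1, 1.99) = 1.00
(1 ⊙ ¬a) ⊙ ((a ⊕ ((¬a ⊕ c) ⊙ c)) ⊕ (c ⊕ ¬b)) = max(0, 0.35 + 1.00 − 1) = max(0, 0.35) = 0.35
¬((1 ⊙ ¬a) ⊙ ((a ⊕ ((¬a ⊕ c) ⊙ c)) ⊕ (c ⊕ ¬b))) = 1 − 0.35 = 0.65
¬¬((1 ⊙ ¬a) ⊙ ((a ⊕ ((¬a ⊕ c) ⊙ c)) ⊕ (c ⊕ ¬b))) = 1 − 0.65 = 0.35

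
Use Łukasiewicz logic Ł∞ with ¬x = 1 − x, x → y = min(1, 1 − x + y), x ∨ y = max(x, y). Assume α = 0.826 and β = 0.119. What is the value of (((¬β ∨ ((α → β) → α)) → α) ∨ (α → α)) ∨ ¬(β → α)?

1.000

¬β = 1 − 0.119 = 0.881
α → β = min(1, 1 − 0.826 + 0.119) = min(1, 0.293) = 0.293
(α → β) → α = min(1, 1 − 0.293 + 0.826) = min(1, 1.533) = 1.000
¬β ∨ ((α → β) → α) = max(0.881, 1.000) = 1.000
(¬β ∨ ((α → β) → α)) → α = min(1, 1 − 1.000 + 0.826) = min(1, 0.826) = 0.826
α → α = min(1, 1 − 0.826 + 0.826) = min(1, 1.000) = 1.000
((¬β ∨ ((α → β) → α)) → α) ∨ (α → α) = max(0.826, 1.000) = 1.000
β → α = min(1, 1 − 0.119 + 0.826) = min(1, 1.707) = 1.000
¬(β → α) = 1 − 1.000 = 0.000
(((¬β ∨ ((α → β) → α)) → α) ∨ (α → α)) ∨ ¬(β → α) = max(1.000, 0.000) = 1.000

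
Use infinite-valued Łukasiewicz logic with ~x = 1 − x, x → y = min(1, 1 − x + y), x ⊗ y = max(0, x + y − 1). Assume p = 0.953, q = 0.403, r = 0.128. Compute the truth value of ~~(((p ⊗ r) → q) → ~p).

0.047

p ⊗ r = max(0, 0.953 + 0.128 − 1) = max(0, 0.081) = 0.081
(p ⊗ r) → q = min(1, 1 − 0.081 + 0.403) = min(1, 1.322) = 1.000
~p = 1 − 0.953 = 0.047
((p ⊗ r) → q) → ~p = min(1, 1 − 1.000 + 0.047) = min(1, 0.047) = 0.047
~(((p ⊗ r) → q) → ~p) = 1 − 0.047 = 0.953
~~(((p ⊗ r) → q) → ~p) = 1 − 0.953 = 0.047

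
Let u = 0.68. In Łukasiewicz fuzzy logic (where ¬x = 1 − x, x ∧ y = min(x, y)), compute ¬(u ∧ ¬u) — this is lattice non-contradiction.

¬u = 1 − 0.68 = 0.32
u ∧ ¬u = min(0.68, 0.32) = 0.32
¬(u ∧ ¬u) = 1 − 0.32 = 0.68
(The value 0.68 < 1 shows this instance is not satisfied; not a Ł∞-tautology — its value is 1 − min(a, 1−a).)

0.68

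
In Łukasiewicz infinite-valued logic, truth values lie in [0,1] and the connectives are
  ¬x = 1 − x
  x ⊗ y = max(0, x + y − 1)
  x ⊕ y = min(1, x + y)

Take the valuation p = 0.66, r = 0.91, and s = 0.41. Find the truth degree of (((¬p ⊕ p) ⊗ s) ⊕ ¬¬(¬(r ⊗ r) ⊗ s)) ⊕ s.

¬p = 1 − 0.66 = 0.34
¬p ⊕ p = min(1, 0.34 + 0.66) = min(1, 1.00) = 1.00
(¬p ⊕ p) ⊗ s = max(0, 1.00 + 0.41 − 1) = max(0, 0.41) = 0.41
r ⊗ r = max(0, 0.91 + 0.91 − 1) = max(0, 0.82) = 0.82
¬(r ⊗ r) = 1 − 0.82 = 0.18
¬(r ⊗ r) ⊗ s = max(0, 0.18 + 0.41 − 1) = max(0, -0.41) = 0.00
¬(¬(r ⊗ r) ⊗ s) = 1 − 0.00 = 1.00
¬¬(¬(r ⊗ r) ⊗ s) = 1 − 1.00 = 0.00
((¬p ⊕ p) ⊗ s) ⊕ ¬¬(¬(r ⊗ r) ⊗ s) = min(1, 0.41 + 0.00) = min(1, 0.41) = 0.41
(((¬p ⊕ p) ⊗ s) ⊕ ¬¬(¬(r ⊗ r) ⊗ s)) ⊕ s = min(1, 0.41 + 0.41) = min(1, 0.82) = 0.82

0.82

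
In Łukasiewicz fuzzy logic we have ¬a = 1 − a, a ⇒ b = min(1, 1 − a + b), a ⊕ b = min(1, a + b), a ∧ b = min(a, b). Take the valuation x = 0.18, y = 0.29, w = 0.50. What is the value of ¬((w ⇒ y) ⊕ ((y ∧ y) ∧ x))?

0.03

w ⇒ y = min(1, 1 − 0.50 + 0.29) = min(1, 0.79) = 0.79
y ∧ y = min(0.29, 0.29) = 0.29
(y ∧ y) ∧ x = min(0.29, 0.18) = 0.18
(w ⇒ y) ⊕ ((y ∧ y) ∧ x) = min(1, 0.79 + 0.18) = min(1, 0.97) = 0.97
¬((w ⇒ y) ⊕ ((y ∧ y) ∧ x)) = 1 − 0.97 = 0.03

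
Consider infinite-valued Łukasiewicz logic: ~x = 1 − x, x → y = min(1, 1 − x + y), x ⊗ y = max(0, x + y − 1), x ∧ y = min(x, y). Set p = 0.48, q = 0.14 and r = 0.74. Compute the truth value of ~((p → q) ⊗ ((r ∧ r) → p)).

0.60

p → q = min(1, 1 − 0.48 + 0.14) = min(1, 0.66) = 0.66
r ∧ r = min(0.74, 0.74) = 0.74
(r ∧ r) → p = min(1, 1 − 0.74 + 0.48) = min(1, 0.74) = 0.74
(p → q) ⊗ ((r ∧ r) → p) = max(0, 0.66 + 0.74 − 1) = max(0, 0.40) = 0.40
~((p → q) ⊗ ((r ∧ r) → p)) = 1 − 0.40 = 0.60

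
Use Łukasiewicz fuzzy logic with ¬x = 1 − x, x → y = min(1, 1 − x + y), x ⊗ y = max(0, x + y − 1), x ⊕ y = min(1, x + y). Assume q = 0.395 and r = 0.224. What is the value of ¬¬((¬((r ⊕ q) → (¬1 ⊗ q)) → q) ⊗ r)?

r ⊕ q = min(1, 0.224 + 0.395) = min(1, 0.619) = 0.619
¬1 = 1 − 1.000 = 0.000
¬1 ⊗ q = max(0, 0.000 + 0.395 − 1) = max(0, -0.605) = 0.000
(r ⊕ q) → (¬1 ⊗ q) = min(1, 1 − 0.619 + 0.000) = min(1, 0.381) = 0.381
¬((r ⊕ q) → (¬1 ⊗ q)) = 1 − 0.381 = 0.619
¬((r ⊕ q) → (¬1 ⊗ q)) → q = min(1, 1 − 0.619 + 0.395) = min(1, 0.776) = 0.776
(¬((r ⊕ q) → (¬1 ⊗ q)) → q) ⊗ r = max(0, 0.776 + 0.224 − 1) = max(0, 0.000) = 0.000
¬((¬((r ⊕ q) → (¬1 ⊗ q)) → q) ⊗ r) = 1 − 0.000 = 1.000
¬¬((¬((r ⊕ q) → (¬1 ⊗ q)) → q) ⊗ r) = 1 − 1.000 = 0.000

0.000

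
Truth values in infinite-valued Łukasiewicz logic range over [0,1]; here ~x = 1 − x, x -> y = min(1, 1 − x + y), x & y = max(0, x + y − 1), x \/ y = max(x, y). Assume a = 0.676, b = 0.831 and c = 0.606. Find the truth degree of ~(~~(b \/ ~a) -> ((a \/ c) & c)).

~a = 1 − 0.676 = 0.324
b \/ ~a = max(0.831, 0.324) = 0.831
~(b \/ ~a) = 1 − 0.831 = 0.169
~~(b \/ ~a) = 1 − 0.169 = 0.831
a \/ c = max(0.676, 0.606) = 0.676
(a \/ c) & c = max(0, 0.676 + 0.606 − 1) = max(0, 0.282) = 0.282
~~(b \/ ~a) -> ((a \/ c) & c) = min(1, 1 − 0.831 + 0.282) = min(1, 0.451) = 0.451
~(~~(b \/ ~a) -> ((a \/ c) & c)) = 1 − 0.451 = 0.549

0.549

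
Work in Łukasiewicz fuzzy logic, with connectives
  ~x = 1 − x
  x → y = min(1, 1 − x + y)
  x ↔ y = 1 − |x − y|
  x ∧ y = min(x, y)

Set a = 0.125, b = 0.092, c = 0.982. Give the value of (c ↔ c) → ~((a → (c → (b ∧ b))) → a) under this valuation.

0.860

c ↔ c = 1 − |0.982 − 0.982| = 1 − 0.000 = 1.000
b ∧ b = min(0.092, 0.092) = 0.092
c → (b ∧ b) = min(1, 1 − 0.982 + 0.092) = min(1, 0.110) = 0.110
a → (c → (b ∧ b)) = min(1, 1 − 0.125 + 0.110) = min(1, 0.985) = 0.985
(a → (c → (b ∧ b))) → a = min(1, 1 − 0.985 + 0.125) = min(1, 0.140) = 0.140
~((a → (c → (b ∧ b))) → a) = 1 − 0.140 = 0.860
(c ↔ c) → ~((a → (c → (b ∧ b))) → a) = min(1, 1 − 1.000 + 0.860) = min(1, 0.860) = 0.860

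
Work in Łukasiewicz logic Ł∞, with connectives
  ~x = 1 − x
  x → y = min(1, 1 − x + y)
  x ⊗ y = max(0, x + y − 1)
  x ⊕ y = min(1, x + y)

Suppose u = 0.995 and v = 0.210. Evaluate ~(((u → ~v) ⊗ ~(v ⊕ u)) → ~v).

0.000

~v = 1 − 0.210 = 0.790
u → ~v = min(1, 1 − 0.995 + 0.790) = min(1, 0.795) = 0.795
v ⊕ u = min(1, 0.210 + 0.995) = min(1, 1.205) = 1.000
~(v ⊕ u) = 1 − 1.000 = 0.000
(u → ~v) ⊗ ~(v ⊕ u) = max(0, 0.795 + 0.000 − 1) = max(0, -0.205) = 0.000
((u → ~v) ⊗ ~(v ⊕ u)) → ~v = min(1, 1 − 0.000 + 0.790) = min(1, 1.790) = 1.000
~(((u → ~v) ⊗ ~(v ⊕ u)) → ~v) = 1 − 1.000 = 0.000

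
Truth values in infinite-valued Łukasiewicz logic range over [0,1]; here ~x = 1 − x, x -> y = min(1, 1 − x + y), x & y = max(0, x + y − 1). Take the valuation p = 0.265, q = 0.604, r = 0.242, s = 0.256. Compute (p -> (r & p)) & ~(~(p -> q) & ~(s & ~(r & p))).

r & p = max(0, 0.242 + 0.265 − 1) = max(0, -0.493) = 0.000
p -> (r & p) = min(1, 1 − 0.265 + 0.000) = min(1, 0.735) = 0.735
p -> q = min(1, 1 − 0.265 + 0.604) = min(1, 1.339) = 1.000
~(p -> q) = 1 − 1.000 = 0.000
~(r & p) = 1 − 0.000 = 1.000
s & ~(r & p) = max(0, 0.256 + 1.000 − 1) = max(0, 0.256) = 0.256
~(s & ~(r & p)) = 1 − 0.256 = 0.744
~(p -> q) & ~(s & ~(r & p)) = max(0, 0.000 + 0.744 − 1) = max(0, -0.256) = 0.000
~(~(p -> q) & ~(s & ~(r & p))) = 1 − 0.000 = 1.000
(p -> (r & p)) & ~(~(p -> q) & ~(s & ~(r & p))) = max(0, 0.735 + 1.000 − 1) = max(0, 0.735) = 0.735

0.735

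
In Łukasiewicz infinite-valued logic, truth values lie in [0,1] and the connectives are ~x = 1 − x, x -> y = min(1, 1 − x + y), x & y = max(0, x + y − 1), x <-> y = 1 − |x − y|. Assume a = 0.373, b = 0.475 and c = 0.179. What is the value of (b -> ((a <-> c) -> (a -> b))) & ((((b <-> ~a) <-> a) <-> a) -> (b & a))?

a <-> c = 1 − |0.373 − 0.179| = 1 − 0.194 = 0.806
a -> b = min(1, 1 − 0.373 + 0.475) = min(1, 1.102) = 1.000
(a <-> c) -> (a -> b) = min(1, 1 − 0.806 + 1.000) = min(1, 1.194) = 1.000
b -> ((a <-> c) -> (a -> b)) = min(1, 1 − 0.475 + 1.000) = min(1, 1.525) = 1.000
~a = 1 − 0.373 = 0.627
b <-> ~a = 1 − |0.475 − 0.627| = 1 − 0.152 = 0.848
(b <-> ~a) <-> a = 1 − |0.848 − 0.373| = 1 − 0.475 = 0.525
((b <-> ~a) <-> a) <-> a = 1 − |0.525 − 0.373| = 1 − 0.152 = 0.848
b & a = max(0, 0.475 + 0.373 − 1) = max(0, -0.152) = 0.000
(((b <-> ~a) <-> a) <-> a) -> (b & a) = min(1, 1 − 0.848 + 0.000) = min(1, 0.152) = 0.152
(b -> ((a <-> c) -> (a -> b))) & ((((b <-> ~a) <-> a) <-> a) -> (b & a)) = max(0, 1.000 + 0.152 − 1) = max(0, 0.152) = 0.152

0.152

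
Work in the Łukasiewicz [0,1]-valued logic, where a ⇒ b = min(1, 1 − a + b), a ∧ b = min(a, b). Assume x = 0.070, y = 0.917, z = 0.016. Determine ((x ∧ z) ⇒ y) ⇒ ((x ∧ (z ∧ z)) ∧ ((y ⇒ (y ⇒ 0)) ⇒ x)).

0.016

x ∧ z = min(0.070, 0.016) = 0.016
(x ∧ z) ⇒ y = min(1, 1 − 0.016 + 0.917) = min(1, 1.901) = 1.000
z ∧ z = min(0.016, 0.016) = 0.016
x ∧ (z ∧ z) = min(0.070, 0.016) = 0.016
y ⇒ 0 = min(1, 1 − 0.917 + 0.000) = min(1, 0.083) = 0.083
y ⇒ (y ⇒ 0) = min(1, 1 − 0.917 + 0.083) = min(1, 0.166) = 0.166
(y ⇒ (y ⇒ 0)) ⇒ x = min(1, 1 − 0.166 + 0.070) = min(1, 0.904) = 0.904
(x ∧ (z ∧ z)) ∧ ((y ⇒ (y ⇒ 0)) ⇒ x) = min(0.016, 0.904) = 0.016
((x ∧ z) ⇒ y) ⇒ ((x ∧ (z ∧ z)) ∧ ((y ⇒ (y ⇒ 0)) ⇒ x)) = min(1, 1 − 1.000 + 0.016) = min(1, 0.016) = 0.016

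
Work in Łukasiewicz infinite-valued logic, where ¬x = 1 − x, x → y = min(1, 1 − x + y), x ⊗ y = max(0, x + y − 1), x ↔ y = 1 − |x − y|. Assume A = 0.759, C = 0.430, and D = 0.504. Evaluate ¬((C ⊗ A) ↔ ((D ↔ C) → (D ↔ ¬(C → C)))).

C ⊗ A = max(0, 0.430 + 0.759 − 1) = max(0, 0.189) = 0.189
D ↔ C = 1 − |0.504 − 0.430| = 1 − 0.074 = 0.926
C → C = min(1, 1 − 0.430 + 0.430) = min(1, 1.000) = 1.000
¬(C → C) = 1 − 1.000 = 0.000
D ↔ ¬(C → C) = 1 − |0.504 − 0.000| = 1 − 0.504 = 0.496
(D ↔ C) → (D ↔ ¬(C → C)) = min(1, 1 − 0.926 + 0.496) = min(1, 0.570) = 0.570
(C ⊗ A) ↔ ((D ↔ C) → (D ↔ ¬(C → C))) = 1 − |0.189 − 0.570| = 1 − 0.381 = 0.619
¬((C ⊗ A) ↔ ((D ↔ C) → (D ↔ ¬(C → C)))) = 1 − 0.619 = 0.381

0.381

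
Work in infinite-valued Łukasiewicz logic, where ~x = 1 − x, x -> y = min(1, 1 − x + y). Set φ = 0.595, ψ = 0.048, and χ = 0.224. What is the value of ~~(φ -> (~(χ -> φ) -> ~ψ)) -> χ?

0.224

χ -> φ = min(1, 1 − 0.224 + 0.595) = min(1, 1.371) = 1.000
~(χ -> φ) = 1 − 1.000 = 0.000
~ψ = 1 − 0.048 = 0.952
~(χ -> φ) -> ~ψ = min(1, 1 − 0.000 + 0.952) = min(1, 1.952) = 1.000
φ -> (~(χ -> φ) -> ~ψ) = min(1, 1 − 0.595 + 1.000) = min(1, 1.405) = 1.000
~(φ -> (~(χ -> φ) -> ~ψ)) = 1 − 1.000 = 0.000
~~(φ -> (~(χ -> φ) -> ~ψ)) = 1 − 0.000 = 1.000
~~(φ -> (~(χ -> φ) -> ~ψ)) -> χ = min(1, 1 − 1.000 + 0.224) = min(1, 0.224) = 0.224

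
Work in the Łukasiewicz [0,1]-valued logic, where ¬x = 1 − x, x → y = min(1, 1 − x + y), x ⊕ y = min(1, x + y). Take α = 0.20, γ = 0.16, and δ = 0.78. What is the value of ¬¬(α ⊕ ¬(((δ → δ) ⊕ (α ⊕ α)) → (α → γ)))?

0.24

δ → δ = min(1, 1 − 0.78 + 0.78) = min(1, 1.00) = 1.00
α ⊕ α = min(1, 0.20 + 0.20) = min(1, 0.40) = 0.40
(δ → δ) ⊕ (α ⊕ α) = min(1, 1.00 + 0.40) = min(1, 1.40) = 1.00
α → γ = min(1, 1 − 0.20 + 0.16) = min(1, 0.96) = 0.96
((δ → δ) ⊕ (α ⊕ α)) → (α → γ) = min(1, 1 − 1.00 + 0.96) = min(1, 0.96) = 0.96
¬(((δ → δ) ⊕ (α ⊕ α)) → (α → γ)) = 1 − 0.96 = 0.04
α ⊕ ¬(((δ → δ) ⊕ (α ⊕ α)) → (α → γ)) = min(1, 0.20 + 0.04) = min(1, 0.24) = 0.24
¬(α ⊕ ¬(((δ → δ) ⊕ (α ⊕ α)) → (α → γ))) = 1 − 0.24 = 0.76
¬¬(α ⊕ ¬(((δ → δ) ⊕ (α ⊕ α)) → (α → γ))) = 1 − 0.76 = 0.24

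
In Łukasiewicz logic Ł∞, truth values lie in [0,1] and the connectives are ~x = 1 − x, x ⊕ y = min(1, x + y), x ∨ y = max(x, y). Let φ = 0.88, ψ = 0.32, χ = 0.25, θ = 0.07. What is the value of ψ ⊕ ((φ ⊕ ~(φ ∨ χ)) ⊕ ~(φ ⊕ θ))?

1.00

φ ∨ χ = max(0.88, 0.25) = 0.88
~(φ ∨ χ) = 1 − 0.88 = 0.12
φ ⊕ ~(φ ∨ χ) = min(1, 0.88 + 0.12) = min(1, 1.00) = 1.00
φ ⊕ θ = min(1, 0.88 + 0.07) = min(1, 0.95) = 0.95
~(φ ⊕ θ) = 1 − 0.95 = 0.05
(φ ⊕ ~(φ ∨ χ)) ⊕ ~(φ ⊕ θ) = min(1, 1.00 + 0.05) = min(1, 1.05) = 1.00
ψ ⊕ ((φ ⊕ ~(φ ∨ χ)) ⊕ ~(φ ⊕ θ)) = min(1, 0.32 + 1.00) = min(1, 1.32) = 1.00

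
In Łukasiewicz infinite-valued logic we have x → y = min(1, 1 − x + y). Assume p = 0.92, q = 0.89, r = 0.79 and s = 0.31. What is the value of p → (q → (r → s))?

r → s = min(1, 1 − 0.79 + 0.31) = min(1, 0.52) = 0.52
q → (r → s) = min(1, 1 − 0.89 + 0.52) = min(1, 0.63) = 0.63
p → (q → (r → s)) = min(1, 1 − 0.92 + 0.63) = min(1, 0.71) = 0.71

0.71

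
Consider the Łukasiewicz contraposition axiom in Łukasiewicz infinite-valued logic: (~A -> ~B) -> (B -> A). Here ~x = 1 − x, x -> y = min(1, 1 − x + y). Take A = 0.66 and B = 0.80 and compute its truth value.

1.00

~A = 1 − 0.66 = 0.34
~B = 1 − 0.80 = 0.20
~A -> ~B = min(1, 1 − 0.34 + 0.20) = min(1, 0.86) = 0.86
B -> A = min(1, 1 − 0.80 + 0.66) = min(1, 0.86) = 0.86
(~A -> ~B) -> (B -> A) = min(1, 1 − 0.86 + 0.86) = min(1, 1.00) = 1.00
(As expected: an axiom of Ł∞, always 1.)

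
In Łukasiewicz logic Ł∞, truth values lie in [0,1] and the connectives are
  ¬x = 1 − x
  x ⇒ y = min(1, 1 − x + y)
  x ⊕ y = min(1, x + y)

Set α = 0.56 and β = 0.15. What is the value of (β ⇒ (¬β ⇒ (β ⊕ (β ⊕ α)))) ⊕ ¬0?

1.00

¬β = 1 − 0.15 = 0.85
β ⊕ α = min(1, 0.15 + 0.56) = min(1, 0.71) = 0.71
β ⊕ (β ⊕ α) = min(1, 0.15 + 0.71) = min(1, 0.86) = 0.86
¬β ⇒ (β ⊕ (β ⊕ α)) = min(1, 1 − 0.85 + 0.86) = min(1, 1.01) = 1.00
β ⇒ (¬β ⇒ (β ⊕ (β ⊕ α))) = min(1, 1 − 0.15 + 1.00) = min(1, 1.85) = 1.00
¬0 = 1 − 0.00 = 1.00
(β ⇒ (¬β ⇒ (β ⊕ (β ⊕ α)))) ⊕ ¬0 = min(1, 1.00 + 1.00) = min(1, 2.00) = 1.00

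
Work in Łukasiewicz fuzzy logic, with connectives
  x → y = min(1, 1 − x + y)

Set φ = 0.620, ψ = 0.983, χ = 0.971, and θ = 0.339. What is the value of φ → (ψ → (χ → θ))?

χ → θ = min(1, 1 − 0.971 + 0.339) = min(1, 0.368) = 0.368
ψ → (χ → θ) = min(1, 1 − 0.983 + 0.368) = min(1, 0.385) = 0.385
φ → (ψ → (χ → θ)) = min(1, 1 − 0.620 + 0.385) = min(1, 0.765) = 0.765

0.765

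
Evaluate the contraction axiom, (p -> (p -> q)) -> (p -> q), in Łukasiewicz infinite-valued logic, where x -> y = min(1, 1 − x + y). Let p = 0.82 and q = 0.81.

p -> q = min(1, 1 − 0.82 + 0.81) = min(1, 0.99) = 0.99
p -> (p -> q) = min(1, 1 − 0.82 + 0.99) = min(1, 1.17) = 1.00
(p -> (p -> q)) -> (p -> q) = min(1, 1 − 1.00 + 0.99) = min(1, 0.99) = 0.99
(The value 0.99 < 1 shows this instance is not satisfied; fails in Ł∞ (the t-norm is not idempotent).)

0.99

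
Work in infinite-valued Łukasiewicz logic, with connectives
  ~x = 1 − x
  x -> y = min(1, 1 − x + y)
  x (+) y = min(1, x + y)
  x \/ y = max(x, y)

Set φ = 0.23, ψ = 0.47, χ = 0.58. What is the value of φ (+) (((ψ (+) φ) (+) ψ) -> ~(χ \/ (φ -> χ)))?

ψ (+) φ = min(1, 0.47 + 0.23) = min(1, 0.70) = 0.70
(ψ (+) φ) (+) ψ = min(1, 0.70 + 0.47) = min(1, 1.17) = 1.00
φ -> χ = min(1, 1 − 0.23 + 0.58) = min(1, 1.35) = 1.00
χ \/ (φ -> χ) = max(0.58, 1.00) = 1.00
~(χ \/ (φ -> χ)) = 1 − 1.00 = 0.00
((ψ (+) φ) (+) ψ) -> ~(χ \/ (φ -> χ)) = min(1, 1 − 1.00 + 0.00) = min(1, 0.00) = 0.00
φ (+) (((ψ (+) φ) (+) ψ) -> ~(χ \/ (φ -> χ))) = min(1, 0.23 + 0.00) = min(1, 0.23) = 0.23

0.23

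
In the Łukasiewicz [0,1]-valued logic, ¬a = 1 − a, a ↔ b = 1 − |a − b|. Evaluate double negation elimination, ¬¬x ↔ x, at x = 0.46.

¬x = 1 − 0.46 = 0.54
¬¬x = 1 − 0.54 = 0.46
¬¬x ↔ x = 1 − |0.46 − 0.46| = 1 − 0.00 = 1.00
(As expected: always 1 in Ł∞ since negation is involutive.)

1.00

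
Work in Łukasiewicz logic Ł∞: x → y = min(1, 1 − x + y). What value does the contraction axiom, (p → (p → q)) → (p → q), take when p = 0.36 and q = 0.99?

p → q = min(1, 1 − 0.36 + 0.99) = min(1, 1.63) = 1.00
p → (p → q) = min(1, 1 − 0.36 + 1.00) = min(1, 1.64) = 1.00
(p → (p → q)) → (p → q) = min(1, 1 − 1.00 + 1.00) = min(1, 1.00) = 1.00

1.00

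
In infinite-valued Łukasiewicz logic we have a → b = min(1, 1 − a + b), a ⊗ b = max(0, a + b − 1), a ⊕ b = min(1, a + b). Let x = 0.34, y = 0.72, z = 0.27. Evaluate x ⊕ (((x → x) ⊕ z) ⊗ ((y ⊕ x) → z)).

0.61

x → x = min(1, 1 − 0.34 + 0.34) = min(1, 1.00) = 1.00
(x → x) ⊕ z = min(1, 1.00 + 0.27) = min(1, 1.27) = 1.00
y ⊕ x = min(1, 0.72 + 0.34) = min(1, 1.06) = 1.00
(y ⊕ x) → z = min(1, 1 − 1.00 + 0.27) = min(1, 0.27) = 0.27
((x → x) ⊕ z) ⊗ ((y ⊕ x) → z) = max(0, 1.00 + 0.27 − 1) = max(0, 0.27) = 0.27
x ⊕ (((x → x) ⊕ z) ⊗ ((y ⊕ x) → z)) = min(1, 0.34 + 0.27) = min(1, 0.61) = 0.61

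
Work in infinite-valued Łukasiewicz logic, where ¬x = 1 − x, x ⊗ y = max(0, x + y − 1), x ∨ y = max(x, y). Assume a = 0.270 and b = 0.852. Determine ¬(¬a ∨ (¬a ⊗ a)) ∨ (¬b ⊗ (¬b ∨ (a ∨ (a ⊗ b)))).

0.270

¬a = 1 − 0.270 = 0.730
¬a ⊗ a = max(0, 0.730 + 0.270 − 1) = max(0, 0.000) = 0.000
¬a ∨ (¬a ⊗ a) = max(0.730, 0.000) = 0.730
¬(¬a ∨ (¬a ⊗ a)) = 1 − 0.730 = 0.270
¬b = 1 − 0.852 = 0.148
a ⊗ b = max(0, 0.270 + 0.852 − 1) = max(0, 0.122) = 0.122
a ∨ (a ⊗ b) = max(0.270, 0.122) = 0.270
¬b ∨ (a ∨ (a ⊗ b)) = max(0.148, 0.270) = 0.270
¬b ⊗ (¬b ∨ (a ∨ (a ⊗ b))) = max(0, 0.148 + 0.270 − 1) = max(0, -0.582) = 0.000
¬(¬a ∨ (¬a ⊗ a)) ∨ (¬b ⊗ (¬b ∨ (a ∨ (a ⊗ b)))) = max(0.270, 0.000) = 0.270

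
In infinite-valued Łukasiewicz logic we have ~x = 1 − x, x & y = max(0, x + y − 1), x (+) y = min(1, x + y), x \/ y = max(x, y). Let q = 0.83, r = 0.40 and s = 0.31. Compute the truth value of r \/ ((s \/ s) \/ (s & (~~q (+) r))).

s \/ s = max(0.31, 0.31) = 0.31
~q = 1 − 0.83 = 0.17
~~q = 1 − 0.17 = 0.83
~~q (+) r = min(1, 0.83 + 0.40) = min(1, 1.23) = 1.00
s & (~~q (+) r) = max(0, 0.31 + 1.00 − 1) = max(0, 0.31) = 0.31
(s \/ s) \/ (s & (~~q (+) r)) = max(0.31, 0.31) = 0.31
r \/ ((s \/ s) \/ (s & (~~q (+) r))) = max(0.40, 0.31) = 0.40

0.40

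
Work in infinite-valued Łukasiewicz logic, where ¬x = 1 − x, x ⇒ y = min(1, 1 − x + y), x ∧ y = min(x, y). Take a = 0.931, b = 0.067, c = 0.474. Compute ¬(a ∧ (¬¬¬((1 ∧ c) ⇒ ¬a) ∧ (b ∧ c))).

0.933

1 ∧ c = min(1.000, 0.474) = 0.474
¬a = 1 − 0.931 = 0.069
(1 ∧ c) ⇒ ¬a = min(1, 1 − 0.474 + 0.069) = min(1, 0.595) = 0.595
¬((1 ∧ c) ⇒ ¬a) = 1 − 0.595 = 0.405
¬¬((1 ∧ c) ⇒ ¬a) = 1 − 0.405 = 0.595
¬¬¬((1 ∧ c) ⇒ ¬a) = 1 − 0.595 = 0.405
b ∧ c = min(0.067, 0.474) = 0.067
¬¬¬((1 ∧ c) ⇒ ¬a) ∧ (b ∧ c) = min(0.405, 0.067) = 0.067
a ∧ (¬¬¬((1 ∧ c) ⇒ ¬a) ∧ (b ∧ c)) = min(0.931, 0.067) = 0.067
¬(a ∧ (¬¬¬((1 ∧ c) ⇒ ¬a) ∧ (b ∧ c))) = 1 − 0.067 = 0.933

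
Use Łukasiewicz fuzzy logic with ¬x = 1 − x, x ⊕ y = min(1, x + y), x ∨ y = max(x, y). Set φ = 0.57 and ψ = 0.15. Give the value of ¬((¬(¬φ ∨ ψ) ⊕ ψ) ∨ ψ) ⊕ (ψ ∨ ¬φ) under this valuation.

¬φ = 1 − 0.57 = 0.43
¬φ ∨ ψ = max(0.43, 0.15) = 0.43
¬(¬φ ∨ ψ) = 1 − 0.43 = 0.57
¬(¬φ ∨ ψ) ⊕ ψ = min(1, 0.57 + 0.15) = min(1, 0.72) = 0.72
(¬(¬φ ∨ ψ) ⊕ ψ) ∨ ψ = max(0.72, 0.15) = 0.72
¬((¬(¬φ ∨ ψ) ⊕ ψ) ∨ ψ) = 1 − 0.72 = 0.28
ψ ∨ ¬φ = max(0.15, 0.43) = 0.43
¬((¬(¬φ ∨ ψ) ⊕ ψ) ∨ ψ) ⊕ (ψ ∨ ¬φ) = min(1, 0.28 + 0.43) = min(1, 0.71) = 0.71

0.71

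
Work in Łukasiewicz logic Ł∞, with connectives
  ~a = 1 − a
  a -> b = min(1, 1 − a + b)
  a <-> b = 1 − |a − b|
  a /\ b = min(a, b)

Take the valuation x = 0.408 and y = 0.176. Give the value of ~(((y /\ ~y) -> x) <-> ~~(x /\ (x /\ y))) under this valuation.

~y = 1 − 0.176 = 0.824
y /\ ~y = min(0.176, 0.824) = 0.176
(y /\ ~y) -> x = min(1, 1 − 0.176 + 0.408) = min(1, 1.232) = 1.000
x /\ y = min(0.408, 0.176) = 0.176
x /\ (x /\ y) = min(0.408, 0.176) = 0.176
~(x /\ (x /\ y)) = 1 − 0.176 = 0.824
~~(x /\ (x /\ y)) = 1 − 0.824 = 0.176
((y /\ ~y) -> x) <-> ~~(x /\ (x /\ y)) = 1 − |1.000 − 0.176| = 1 − 0.824 = 0.176
~(((y /\ ~y) -> x) <-> ~~(x /\ (x /\ y))) = 1 − 0.176 = 0.824

0.824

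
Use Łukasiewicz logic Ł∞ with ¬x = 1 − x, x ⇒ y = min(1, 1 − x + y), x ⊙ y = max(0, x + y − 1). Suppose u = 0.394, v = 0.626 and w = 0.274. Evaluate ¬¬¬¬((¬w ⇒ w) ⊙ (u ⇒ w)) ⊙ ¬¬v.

0.054

¬w = 1 − 0.274 = 0.726
¬w ⇒ w = min(1, 1 − 0.726 + 0.274) = min(1, 0.548) = 0.548
u ⇒ w = min(1, 1 − 0.394 + 0.274) = min(1, 0.880) = 0.880
(¬w ⇒ w) ⊙ (u ⇒ w) = max(0, 0.548 + 0.880 − 1) = max(0, 0.428) = 0.428
¬((¬w ⇒ w) ⊙ (u ⇒ w)) = 1 − 0.428 = 0.572
¬¬((¬w ⇒ w) ⊙ (u ⇒ w)) = 1 − 0.572 = 0.428
¬¬¬((¬w ⇒ w) ⊙ (u ⇒ w)) = 1 − 0.428 = 0.572
¬¬¬¬((¬w ⇒ w) ⊙ (u ⇒ w)) = 1 − 0.572 = 0.428
¬v = 1 − 0.626 = 0.374
¬¬v = 1 − 0.374 = 0.626
¬¬¬¬((¬w ⇒ w) ⊙ (u ⇒ w)) ⊙ ¬¬v = max(0, 0.428 + 0.626 − 1) = max(0, 0.054) = 0.054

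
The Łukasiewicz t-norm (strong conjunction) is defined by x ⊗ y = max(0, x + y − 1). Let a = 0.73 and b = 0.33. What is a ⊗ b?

0.06

a ⊗ b = max(0, 0.73 + 0.33 − 1) = max(0, 0.06) = 0.06
For comparison, the Gödel (minimum) t-norm min(x, y) would give 0.33.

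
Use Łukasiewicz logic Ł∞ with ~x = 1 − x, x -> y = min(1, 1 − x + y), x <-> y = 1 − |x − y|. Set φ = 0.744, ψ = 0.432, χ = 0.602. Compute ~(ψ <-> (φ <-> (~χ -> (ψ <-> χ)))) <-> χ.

0.710

~χ = 1 − 0.602 = 0.398
ψ <-> χ = 1 − |0.432 − 0.602| = 1 − 0.170 = 0.830
~χ -> (ψ <-> χ) = min(1, 1 − 0.398 + 0.830) = min(1, 1.432) = 1.000
φ <-> (~χ -> (ψ <-> χ)) = 1 − |0.744 − 1.000| = 1 − 0.256 = 0.744
ψ <-> (φ <-> (~χ -> (ψ <-> χ))) = 1 − |0.432 − 0.744| = 1 − 0.312 = 0.688
~(ψ <-> (φ <-> (~χ -> (ψ <-> χ)))) = 1 − 0.688 = 0.312
~(ψ <-> (φ <-> (~χ -> (ψ <-> χ)))) <-> χ = 1 − |0.312 − 0.602| = 1 − 0.290 = 0.710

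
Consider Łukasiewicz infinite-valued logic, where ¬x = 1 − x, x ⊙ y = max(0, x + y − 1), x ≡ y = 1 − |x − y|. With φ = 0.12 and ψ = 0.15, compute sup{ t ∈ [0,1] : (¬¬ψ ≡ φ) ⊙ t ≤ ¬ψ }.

¬ψ = 1 − 0.15 = 0.85
¬¬ψ = 1 − 0.85 = 0.15
¬¬ψ ≡ φ = 1 − |0.15 − 0.12| = 1 − 0.03 = 0.97
So the left factor is ¬¬ψ ≡ φ = 0.97.
So the right-hand bound is ¬ψ = 0.85.
The residuum of the Łukasiewicz t-norm gives the supremum: min(1, 1 − 0.97 + 0.85).
1 − 0.97 + 0.85 = 0.88, so t = min(1, 0.88) = 0.88.
Check: 0.97 ⊙ 0.88 = max(0, 0.85) = 0.85 ≤ 0.85.

0.88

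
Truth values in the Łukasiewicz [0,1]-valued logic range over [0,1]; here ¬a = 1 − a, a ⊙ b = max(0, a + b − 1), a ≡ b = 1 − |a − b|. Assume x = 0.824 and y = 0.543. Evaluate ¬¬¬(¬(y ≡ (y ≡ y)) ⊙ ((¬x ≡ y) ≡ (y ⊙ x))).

y ≡ y = 1 − |0.543 − 0.543| = 1 − 0.000 = 1.000
y ≡ (y ≡ y) = 1 − |0.543 − 1.000| = 1 − 0.457 = 0.543
¬(y ≡ (y ≡ y)) = 1 − 0.543 = 0.457
¬x = 1 − 0.824 = 0.176
¬x ≡ y = 1 − |0.176 − 0.543| = 1 − 0.367 = 0.633
y ⊙ x = max(0, 0.543 + 0.824 − 1) = max(0, 0.367) = 0.367
(¬x ≡ y) ≡ (y ⊙ x) = 1 − |0.633 − 0.367| = 1 − 0.266 = 0.734
¬(y ≡ (y ≡ y)) ⊙ ((¬x ≡ y) ≡ (y ⊙ x)) = max(0, 0.457 + 0.734 − 1) = max(0, 0.191) = 0.191
¬(¬(y ≡ (y ≡ y)) ⊙ ((¬x ≡ y) ≡ (y ⊙ x))) = 1 − 0.191 = 0.809
¬¬(¬(y ≡ (y ≡ y)) ⊙ ((¬x ≡ y) ≡ (y ⊙ x))) = 1 − 0.809 = 0.191
¬¬¬(¬(y ≡ (y ≡ y)) ⊙ ((¬x ≡ y) ≡ (y ⊙ x))) = 1 − 0.191 = 0.809

0.809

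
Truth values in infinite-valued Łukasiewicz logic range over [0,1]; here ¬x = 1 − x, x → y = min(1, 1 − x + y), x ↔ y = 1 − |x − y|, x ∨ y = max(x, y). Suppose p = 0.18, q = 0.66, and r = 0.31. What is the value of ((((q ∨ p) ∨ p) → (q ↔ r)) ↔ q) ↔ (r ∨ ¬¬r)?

q ∨ p = max(0.66, 0.18) = 0.66
(q ∨ p) ∨ p = max(0.66, 0.18) = 0.66
q ↔ r = 1 − |0.66 − 0.31| = 1 − 0.35 = 0.65
((q ∨ p) ∨ p) → (q ↔ r) = min(1, 1 − 0.66 + 0.65) = min(1, 0.99) = 0.99
(((q ∨ p) ∨ p) → (q ↔ r)) ↔ q = 1 − |0.99 − 0.66| = 1 − 0.33 = 0.67
¬r = 1 − 0.31 = 0.69
¬¬r = 1 − 0.69 = 0.31
r ∨ ¬¬r = max(0.31, 0.31) = 0.31
((((q ∨ p) ∨ p) → (q ↔ r)) ↔ q) ↔ (r ∨ ¬¬r) = 1 − |0.67 − 0.31| = 1 − 0.36 = 0.64

0.64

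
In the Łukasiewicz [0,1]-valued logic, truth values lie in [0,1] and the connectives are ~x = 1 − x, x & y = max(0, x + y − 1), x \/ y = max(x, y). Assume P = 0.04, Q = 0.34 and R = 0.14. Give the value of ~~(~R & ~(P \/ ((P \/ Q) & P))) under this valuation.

0.82

~R = 1 − 0.14 = 0.86
P \/ Q = max(0.04, 0.34) = 0.34
(P \/ Q) & P = max(0, 0.34 + 0.04 − 1) = max(0, -0.62) = 0.00
P \/ ((P \/ Q) & P) = max(0.04, 0.00) = 0.04
~(P \/ ((P \/ Q) & P)) = 1 − 0.04 = 0.96
~R & ~(P \/ ((P \/ Q) & P)) = max(0, 0.86 + 0.96 − 1) = max(0, 0.82) = 0.82
~(~R & ~(P \/ ((P \/ Q) & P))) = 1 − 0.82 = 0.18
~~(~R & ~(P \/ ((P \/ Q) & P))) = 1 − 0.18 = 0.82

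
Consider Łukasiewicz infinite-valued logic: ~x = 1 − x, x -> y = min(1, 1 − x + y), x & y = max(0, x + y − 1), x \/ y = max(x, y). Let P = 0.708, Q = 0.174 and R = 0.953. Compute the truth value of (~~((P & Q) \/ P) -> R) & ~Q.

P & Q = max(0, 0.708 + 0.174 − 1) = max(0, -0.118) = 0.000
(P & Q) \/ P = max(0.000, 0.708) = 0.708
~((P & Q) \/ P) = 1 − 0.708 = 0.292
~~((P & Q) \/ P) = 1 − 0.292 = 0.708
~~((P & Q) \/ P) -> R = min(1, 1 − 0.708 + 0.953) = min(1, 1.245) = 1.000
~Q = 1 − 0.174 = 0.826
(~~((P & Q) \/ P) -> R) & ~Q = max(0, 1.000 + 0.826 − 1) = max(0, 0.826) = 0.826

0.826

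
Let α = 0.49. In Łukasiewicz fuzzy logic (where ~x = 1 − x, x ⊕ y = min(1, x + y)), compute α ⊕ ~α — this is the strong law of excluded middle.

1.00

~α = 1 − 0.49 = 0.51
α ⊕ ~α = min(1, 0.49 + 0.51) = min(1, 1.00) = 1.00
(As expected: always 1 in Ł∞ since a ⊕ (1−a) = 1.)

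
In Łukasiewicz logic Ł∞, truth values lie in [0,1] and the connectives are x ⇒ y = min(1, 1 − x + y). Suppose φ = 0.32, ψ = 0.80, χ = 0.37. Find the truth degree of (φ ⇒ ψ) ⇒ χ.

φ ⇒ ψ = min(1, 1 − 0.32 + 0.80) = min(1, 1.48) = 1.00
(φ ⇒ ψ) ⇒ χ = min(1, 1 − 1.00 + 0.37) = min(1, 0.37) = 0.37

0.37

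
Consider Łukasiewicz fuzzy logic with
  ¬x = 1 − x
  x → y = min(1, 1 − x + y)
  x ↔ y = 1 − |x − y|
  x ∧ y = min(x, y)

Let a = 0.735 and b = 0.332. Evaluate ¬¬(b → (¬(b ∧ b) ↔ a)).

b ∧ b = min(0.332, 0.332) = 0.332
¬(b ∧ b) = 1 − 0.332 = 0.668
¬(b ∧ b) ↔ a = 1 − |0.668 − 0.735| = 1 − 0.067 = 0.933
b → (¬(b ∧ b) ↔ a) = min(1, 1 − 0.332 + 0.933) = min(1, 1.601) = 1.000
¬(b → (¬(b ∧ b) ↔ a)) = 1 − 1.000 = 0.000
¬¬(b → (¬(b ∧ b) ↔ a)) = 1 − 0.000 = 1.000

1.000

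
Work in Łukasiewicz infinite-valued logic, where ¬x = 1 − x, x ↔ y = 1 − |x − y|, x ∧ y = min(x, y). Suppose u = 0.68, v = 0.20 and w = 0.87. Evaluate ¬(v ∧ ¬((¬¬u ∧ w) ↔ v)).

0.80

¬u = 1 − 0.68 = 0.32
¬¬u = 1 − 0.32 = 0.68
¬¬u ∧ w = min(0.68, 0.87) = 0.68
(¬¬u ∧ w) ↔ v = 1 − |0.68 − 0.20| = 1 − 0.48 = 0.52
¬((¬¬u ∧ w) ↔ v) = 1 − 0.52 = 0.48
v ∧ ¬((¬¬u ∧ w) ↔ v) = min(0.20, 0.48) = 0.20
¬(v ∧ ¬((¬¬u ∧ w) ↔ v)) = 1 − 0.20 = 0.80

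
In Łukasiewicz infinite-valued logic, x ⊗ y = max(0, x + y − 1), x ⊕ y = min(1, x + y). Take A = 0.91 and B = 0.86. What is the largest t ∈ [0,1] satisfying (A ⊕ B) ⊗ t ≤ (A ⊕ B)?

A ⊕ B = min(1, 0.91 + 0.86) = min(1, 1.77) = 1.00
So the left factor is A ⊕ B = 1.00.
So the right-hand bound is A ⊕ B = 1.00.
The residuum of the Łukasiewicz t-norm gives the supremum: min(1, 1 − 1.00 + 1.00).
1 − 1.00 + 1.00 = 1.00, so t = min(1, 1.00) = 1.00.
Check: 1.00 ⊗ 1.00 = max(0, 1.00) = 1.00 ≤ 1.00.

1.00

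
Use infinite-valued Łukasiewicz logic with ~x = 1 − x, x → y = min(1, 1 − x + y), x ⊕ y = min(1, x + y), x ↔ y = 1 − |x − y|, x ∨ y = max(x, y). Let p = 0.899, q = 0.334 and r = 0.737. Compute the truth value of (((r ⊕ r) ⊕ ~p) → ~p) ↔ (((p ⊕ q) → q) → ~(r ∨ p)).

r ⊕ r = min(1, 0.737 + 0.737) = min(1, 1.474) = 1.000
~p = 1 − 0.899 = 0.101
(r ⊕ r) ⊕ ~p = min(1, 1.000 + 0.101) = min(1, 1.101) = 1.000
((r ⊕ r) ⊕ ~p) → ~p = min(1, 1 − 1.000 + 0.101) = min(1, 0.101) = 0.101
p ⊕ q = min(1, 0.899 + 0.334) = min(1, 1.233) = 1.000
(p ⊕ q) → q = min(1, 1 − 1.000 + 0.334) = min(1, 0.334) = 0.334
r ∨ p = max(0.737, 0.899) = 0.899
~(r ∨ p) = 1 − 0.899 = 0.101
((p ⊕ q) → q) → ~(r ∨ p) = min(1, 1 − 0.334 + 0.101) = min(1, 0.767) = 0.767
(((r ⊕ r) ⊕ ~p) → ~p) ↔ (((p ⊕ q) → q) → ~(r ∨ p)) = 1 − |0.101 − 0.767| = 1 − 0.666 = 0.334

0.334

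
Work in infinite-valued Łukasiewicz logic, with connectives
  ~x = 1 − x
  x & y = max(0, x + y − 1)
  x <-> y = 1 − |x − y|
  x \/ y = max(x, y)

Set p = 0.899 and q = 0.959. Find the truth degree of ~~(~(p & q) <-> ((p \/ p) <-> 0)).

0.959

p & q = max(0, 0.899 + 0.959 − 1) = max(0, 0.858) = 0.858
~(p & q) = 1 − 0.858 = 0.142
p \/ p = max(0.899, 0.899) = 0.899
(p \/ p) <-> 0 = 1 − |0.899 − 0.000| = 1 − 0.899 = 0.101
~(p & q) <-> ((p \/ p) <-> 0) = 1 − |0.142 − 0.101| = 1 − 0.041 = 0.959
~(~(p & q) <-> ((p \/ p) <-> 0)) = 1 − 0.959 = 0.041
~~(~(p & q) <-> ((p \/ p) <-> 0)) = 1 − 0.041 = 0.959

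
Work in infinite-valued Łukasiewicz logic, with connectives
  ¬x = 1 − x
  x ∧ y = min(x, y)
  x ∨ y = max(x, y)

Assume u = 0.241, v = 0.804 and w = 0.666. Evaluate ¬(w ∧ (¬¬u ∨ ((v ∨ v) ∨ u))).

¬u = 1 − 0.241 = 0.759
¬¬u = 1 − 0.759 = 0.241
v ∨ v = max(0.804, 0.804) = 0.804
(v ∨ v) ∨ u = max(0.804, 0.241) = 0.804
¬¬u ∨ ((v ∨ v) ∨ u) = max(0.241, 0.804) = 0.804
w ∧ (¬¬u ∨ ((v ∨ v) ∨ u)) = min(0.666, 0.804) = 0.666
¬(w ∧ (¬¬u ∨ ((v ∨ v) ∨ u))) = 1 − 0.666 = 0.334

0.334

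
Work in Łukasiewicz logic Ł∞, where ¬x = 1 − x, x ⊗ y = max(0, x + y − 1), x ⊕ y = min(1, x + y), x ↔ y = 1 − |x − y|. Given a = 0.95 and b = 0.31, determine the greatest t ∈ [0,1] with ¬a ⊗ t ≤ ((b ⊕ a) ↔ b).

¬a = 1 − 0.95 = 0.05
So the left factor is ¬a = 0.05.
b ⊕ a = min(1, 0.31 + 0.95) = min(1, 1.26) = 1.00
(b ⊕ a) ↔ b = 1 − |1.00 − 0.31| = 1 − 0.69 = 0.31
So the right-hand bound is (b ⊕ a) ↔ b = 0.31.
The residuum of the Łukasiewicz t-norm gives the supremum: min(1, 1 − 0.05 + 0.31).
1 − 0.05 + 0.31 = 1.26, so t = min(1, 1.26) = 1.00.
Check: 0.05 ⊗ 1.00 = max(0, 0.05) = 0.05 ≤ 0.31.

1.00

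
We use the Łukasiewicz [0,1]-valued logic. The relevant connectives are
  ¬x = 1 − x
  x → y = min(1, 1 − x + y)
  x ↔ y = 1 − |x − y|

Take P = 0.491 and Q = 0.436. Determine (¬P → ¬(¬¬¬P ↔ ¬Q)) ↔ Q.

¬P = 1 − 0.491 = 0.509
¬¬P = 1 − 0.509 = 0.491
¬¬¬P = 1 − 0.491 = 0.509
¬Q = 1 − 0.436 = 0.564
¬¬¬P ↔ ¬Q = 1 − |0.509 − 0.564| = 1 − 0.055 = 0.945
¬(¬¬¬P ↔ ¬Q) = 1 − 0.945 = 0.055
¬P → ¬(¬¬¬P ↔ ¬Q) = min(1, 1 − 0.509 + 0.055) = min(1, 0.546) = 0.546
(¬P → ¬(¬¬¬P ↔ ¬Q)) ↔ Q = 1 − |0.546 − 0.436| = 1 − 0.110 = 0.890

0.890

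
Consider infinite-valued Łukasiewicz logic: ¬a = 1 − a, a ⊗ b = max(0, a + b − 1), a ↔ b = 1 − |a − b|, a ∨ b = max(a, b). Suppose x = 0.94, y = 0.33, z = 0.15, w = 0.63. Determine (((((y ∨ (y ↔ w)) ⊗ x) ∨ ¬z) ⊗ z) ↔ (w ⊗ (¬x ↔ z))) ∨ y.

0.46

y ↔ w = 1 − |0.33 − 0.63| = 1 − 0.30 = 0.70
y ∨ (y ↔ w) = max(0.33, 0.70) = 0.70
(y ∨ (y ↔ w)) ⊗ x = max(0, 0.70 + 0.94 − 1) = max(0, 0.64) = 0.64
¬z = 1 − 0.15 = 0.85
((y ∨ (y ↔ w)) ⊗ x) ∨ ¬z = max(0.64, 0.85) = 0.85
(((y ∨ (y ↔ w)) ⊗ x) ∨ ¬z) ⊗ z = max(0, 0.85 + 0.15 − 1) = max(0, 0.00) = 0.00
¬x = 1 − 0.94 = 0.06
¬x ↔ z = 1 − |0.06 − 0.15| = 1 − 0.09 = 0.91
w ⊗ (¬x ↔ z) = max(0, 0.63 + 0.91 − 1) = max(0, 0.54) = 0.54
((((y ∨ (y ↔ w)) ⊗ x) ∨ ¬z) ⊗ z) ↔ (w ⊗ (¬x ↔ z)) = 1 − |0.00 − 0.54| = 1 − 0.54 = 0.46
(((((y ∨ (y ↔ w)) ⊗ x) ∨ ¬z) ⊗ z) ↔ (w ⊗ (¬x ↔ z))) ∨ y = max(0.46, 0.33) = 0.46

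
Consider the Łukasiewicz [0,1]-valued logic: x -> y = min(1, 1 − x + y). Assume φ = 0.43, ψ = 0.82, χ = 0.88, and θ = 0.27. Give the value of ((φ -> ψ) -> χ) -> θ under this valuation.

0.39

φ -> ψ = min(1, 1 − 0.43 + 0.82) = min(1, 1.39) = 1.00
(φ -> ψ) -> χ = min(1, 1 − 1.00 + 0.88) = min(1, 0.88) = 0.88
((φ -> ψ) -> χ) -> θ = min(1, 1 − 0.88 + 0.27) = min(1, 0.39) = 0.39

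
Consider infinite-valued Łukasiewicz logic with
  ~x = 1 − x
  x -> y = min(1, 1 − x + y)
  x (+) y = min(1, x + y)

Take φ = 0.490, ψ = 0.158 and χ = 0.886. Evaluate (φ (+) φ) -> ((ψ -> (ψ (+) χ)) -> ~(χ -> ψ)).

φ (+) φ = min(1, 0.490 + 0.490) = min(1, 0.980) = 0.980
ψ (+) χ = min(1, 0.158 + 0.886) = min(1, 1.044) = 1.000
ψ -> (ψ (+) χ) = min(1, 1 − 0.158 + 1.000) = min(1, 1.842) = 1.000
χ -> ψ = min(1, 1 − 0.886 + 0.158) = min(1, 0.272) = 0.272
~(χ -> ψ) = 1 − 0.272 = 0.728
(ψ -> (ψ (+) χ)) -> ~(χ -> ψ) = min(1, 1 − 1.000 + 0.728) = min(1, 0.728) = 0.728
(φ (+) φ) -> ((ψ -> (ψ (+) χ)) -> ~(χ -> ψ)) = min(1, 1 − 0.980 + 0.728) = min(1, 0.748) = 0.748

0.748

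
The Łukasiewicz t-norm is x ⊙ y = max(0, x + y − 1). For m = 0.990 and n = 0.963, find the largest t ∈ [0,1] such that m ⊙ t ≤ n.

0.973

The residuum of the Łukasiewicz t-norm gives the supremum: min(1, 1 − 0.990 + 0.963).
1 − 0.990 + 0.963 = 0.973, so t = min(1, 0.973) = 0.973.
Check: 0.990 ⊙ 0.973 = max(0, 0.963) = 0.963 ≤ 0.963.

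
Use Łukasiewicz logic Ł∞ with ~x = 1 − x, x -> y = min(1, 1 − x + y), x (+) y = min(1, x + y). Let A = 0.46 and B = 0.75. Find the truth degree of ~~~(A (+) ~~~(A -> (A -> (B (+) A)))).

B (+) A = min(1, 0.75 + 0.46) = min(1, 1.21) = 1.00
A -> (B (+) A) = min(1, 1 − 0.46 + 1.00) = min(1, 1.54) = 1.00
A -> (A -> (B (+) A)) = min(1, 1 − 0.46 + 1.00) = min(1, 1.54) = 1.00
~(A -> (A -> (B (+) A))) = 1 − 1.00 = 0.00
~~(A -> (A -> (B (+) A))) = 1 − 0.00 = 1.00
~~~(A -> (A -> (B (+) A))) = 1 − 1.00 = 0.00
A (+) ~~~(A -> (A -> (B (+) A))) = min(1, 0.46 + 0.00) = min(1, 0.46) = 0.46
~(A (+) ~~~(A -> (A -> (B (+) A)))) = 1 − 0.46 = 0.54
~~(A (+) ~~~(A -> (A -> (B (+) A)))) = 1 − 0.54 = 0.46
~~~(A (+) ~~~(A -> (A -> (B (+) A)))) = 1 − 0.46 = 0.54

0.54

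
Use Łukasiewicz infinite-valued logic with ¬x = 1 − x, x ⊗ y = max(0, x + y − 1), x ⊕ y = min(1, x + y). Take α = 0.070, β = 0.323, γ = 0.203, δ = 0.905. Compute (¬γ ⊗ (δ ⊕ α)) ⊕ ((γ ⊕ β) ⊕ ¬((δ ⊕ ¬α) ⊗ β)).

1.000

¬γ = 1 − 0.203 = 0.797
δ ⊕ α = min(1, 0.905 + 0.070) = min(1, 0.975) = 0.975
¬γ ⊗ (δ ⊕ α) = max(0, 0.797 + 0.975 − 1) = max(0, 0.772) = 0.772
γ ⊕ β = min(1, 0.203 + 0.323) = min(1, 0.526) = 0.526
¬α = 1 − 0.070 = 0.930
δ ⊕ ¬α = min(1, 0.905 + 0.930) = min(1, 1.835) = 1.000
(δ ⊕ ¬α) ⊗ β = max(0, 1.000 + 0.323 − 1) = max(0, 0.323) = 0.323
¬((δ ⊕ ¬α) ⊗ β) = 1 − 0.323 = 0.677
(γ ⊕ β) ⊕ ¬((δ ⊕ ¬α) ⊗ β) = min(1, 0.526 + 0.677) = min(1, 1.203) = 1.000
(¬γ ⊗ (δ ⊕ α)) ⊕ ((γ ⊕ β) ⊕ ¬((δ ⊕ ¬α) ⊗ β)) = min(1, 0.772 + 1.000) = min(1, 1.772) = 1.000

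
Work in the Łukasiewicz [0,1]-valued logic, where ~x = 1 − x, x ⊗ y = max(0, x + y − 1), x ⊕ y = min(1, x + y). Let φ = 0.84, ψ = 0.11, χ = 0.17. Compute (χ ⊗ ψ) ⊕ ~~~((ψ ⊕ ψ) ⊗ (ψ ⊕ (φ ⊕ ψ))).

0.78

χ ⊗ ψ = max(0, 0.17 + 0.11 − 1) = max(0, -0.72) = 0.00
ψ ⊕ ψ = min(1, 0.11 + 0.11) = min(1, 0.22) = 0.22
φ ⊕ ψ = min(1, 0.84 + 0.11) = min(1, 0.95) = 0.95
ψ ⊕ (φ ⊕ ψ) = min(1, 0.11 + 0.95) = min(1, 1.06) = 1.00
(ψ ⊕ ψ) ⊗ (ψ ⊕ (φ ⊕ ψ)) = max(0, 0.22 + 1.00 − 1) = max(0, 0.22) = 0.22
~((ψ ⊕ ψ) ⊗ (ψ ⊕ (φ ⊕ ψ))) = 1 − 0.22 = 0.78
~~((ψ ⊕ ψ) ⊗ (ψ ⊕ (φ ⊕ ψ))) = 1 − 0.78 = 0.22
~~~((ψ ⊕ ψ) ⊗ (ψ ⊕ (φ ⊕ ψ))) = 1 − 0.22 = 0.78
(χ ⊗ ψ) ⊕ ~~~((ψ ⊕ ψ) ⊗ (ψ ⊕ (φ ⊕ ψ))) = min(1, 0.00 + 0.78) = min(1, 0.78) = 0.78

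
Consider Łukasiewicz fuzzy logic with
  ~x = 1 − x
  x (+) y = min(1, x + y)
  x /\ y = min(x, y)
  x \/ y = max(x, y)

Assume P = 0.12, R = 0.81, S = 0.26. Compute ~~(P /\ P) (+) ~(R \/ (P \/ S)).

0.31

P /\ P = min(0.12, 0.12) = 0.12
~(P /\ P) = 1 − 0.12 = 0.88
~~(P /\ P) = 1 − 0.88 = 0.12
P \/ S = max(0.12, 0.26) = 0.26
R \/ (P \/ S) = max(0.81, 0.26) = 0.81
~(R \/ (P \/ S)) = 1 − 0.81 = 0.19
~~(P /\ P) (+) ~(R \/ (P \/ S)) = min(1, 0.12 + 0.19) = min(1, 0.31) = 0.31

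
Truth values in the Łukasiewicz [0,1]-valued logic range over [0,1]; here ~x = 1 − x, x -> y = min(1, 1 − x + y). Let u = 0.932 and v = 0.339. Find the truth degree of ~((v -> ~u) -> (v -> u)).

~u = 1 − 0.932 = 0.068
v -> ~u = min(1, 1 − 0.339 + 0.068) = min(1, 0.729) = 0.729
v -> u = min(1, 1 − 0.339 + 0.932) = min(1, 1.593) = 1.000
(v -> ~u) -> (v -> u) = min(1, 1 − 0.729 + 1.000) = min(1, 1.271) = 1.000
~((v -> ~u) -> (v -> u)) = 1 − 1.000 = 0.000

0.000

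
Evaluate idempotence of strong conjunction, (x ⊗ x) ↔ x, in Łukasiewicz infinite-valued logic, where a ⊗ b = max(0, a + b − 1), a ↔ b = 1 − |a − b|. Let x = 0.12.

0.88

x ⊗ x = max(0, 0.12 + 0.12 − 1) = max(0, -0.76) = 0.00
(x ⊗ x) ↔ x = 1 − |0.00 − 0.12| = 1 − 0.12 = 0.88
(The value 0.88 < 1 shows this instance is not satisfied; fails in Ł∞ since a ⊗ a = max(0, 2a−1) ≠ a in general.)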